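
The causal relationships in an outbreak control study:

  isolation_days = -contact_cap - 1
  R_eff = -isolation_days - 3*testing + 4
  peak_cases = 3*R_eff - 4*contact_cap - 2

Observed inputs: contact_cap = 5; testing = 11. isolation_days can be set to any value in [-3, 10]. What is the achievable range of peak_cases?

-139 to -100

Intervening on isolation_days fixes its value directly, overriding its dependence on contact_cap.
Substituting into the R_eff equation gives R_eff = -isolation_days - 29.
Substituting into the peak_cases equation gives peak_cases = -3*isolation_days - 109.
Linear in isolation_days, so extremes are at the endpoints: isolation_days = -3 gives peak_cases = -100; isolation_days = 10 gives peak_cases = -139.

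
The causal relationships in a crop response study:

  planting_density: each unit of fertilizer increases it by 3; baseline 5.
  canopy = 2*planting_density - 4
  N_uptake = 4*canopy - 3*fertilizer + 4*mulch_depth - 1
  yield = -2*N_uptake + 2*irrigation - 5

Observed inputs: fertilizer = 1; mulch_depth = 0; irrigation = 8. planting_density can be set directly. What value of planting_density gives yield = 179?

planting_density = -8

Intervening on planting_density fixes its value directly, overriding its dependence on fertilizer.
Substituting into the N_uptake equation gives N_uptake = 8*planting_density - 20.
This gives yield = -16*planting_density + 51.
Solve -16*planting_density + 51 = 179: planting_density = (179 - 51) / -16 = -8.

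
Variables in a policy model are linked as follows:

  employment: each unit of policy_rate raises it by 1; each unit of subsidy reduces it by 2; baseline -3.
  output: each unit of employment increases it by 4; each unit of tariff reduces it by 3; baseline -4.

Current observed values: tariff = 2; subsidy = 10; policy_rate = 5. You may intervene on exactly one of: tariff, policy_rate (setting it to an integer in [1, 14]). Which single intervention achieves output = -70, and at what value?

set policy_rate = 8

Intervening on tariff: output = -3*tariff - 76. Reaching -70 requires tariff = -2, outside [1, 14].
Intervening on policy_rate: with other inputs at their observed values, output = 4*policy_rate - 102. Solving for -70 gives policy_rate = 8, within [1, 14].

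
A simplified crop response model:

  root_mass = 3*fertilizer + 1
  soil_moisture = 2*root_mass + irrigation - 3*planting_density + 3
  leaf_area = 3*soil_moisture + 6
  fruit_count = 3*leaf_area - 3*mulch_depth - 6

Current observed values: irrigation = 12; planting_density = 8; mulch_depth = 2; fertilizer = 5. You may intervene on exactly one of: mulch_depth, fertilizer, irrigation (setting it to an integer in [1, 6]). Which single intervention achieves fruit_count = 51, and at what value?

Intervening on mulch_depth: fruit_count = -3*mulch_depth + 219. Reaching 51 requires mulch_depth = 56, outside [1, 6].
Intervening on fertilizer: with other inputs at their observed values, fruit_count = 54*fertilizer - 57. Solving for 51 gives fertilizer = 2, within [1, 6].
Intervening on irrigation: fruit_count = 9*irrigation + 105. Reaching 51 requires irrigation = -6, outside [1, 6].

set fertilizer = 2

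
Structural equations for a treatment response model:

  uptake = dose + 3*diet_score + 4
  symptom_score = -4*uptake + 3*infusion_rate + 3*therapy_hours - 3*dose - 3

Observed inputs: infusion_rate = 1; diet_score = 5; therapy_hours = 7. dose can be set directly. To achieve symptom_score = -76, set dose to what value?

dose = 3

Substituting into the uptake equation gives uptake = dose + 19.
Substituting into the symptom_score equation gives symptom_score = -7*dose - 55.
Solve -7*dose - 55 = -76: dose = (-76 + 55) / -7 = 3.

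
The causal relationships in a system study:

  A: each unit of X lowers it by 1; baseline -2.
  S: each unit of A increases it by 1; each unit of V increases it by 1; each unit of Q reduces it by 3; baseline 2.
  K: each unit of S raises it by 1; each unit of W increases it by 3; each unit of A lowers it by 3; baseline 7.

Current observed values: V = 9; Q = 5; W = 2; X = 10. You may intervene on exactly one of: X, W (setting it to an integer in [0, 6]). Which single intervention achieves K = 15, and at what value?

Intervening on X: with other inputs at their observed values, K = 2*X + 13. Solving for 15 gives X = 1, within [0, 6].
Intervening on W: K = 3*W + 27. Reaching 15 requires W = -4, outside [0, 6].

set X = 1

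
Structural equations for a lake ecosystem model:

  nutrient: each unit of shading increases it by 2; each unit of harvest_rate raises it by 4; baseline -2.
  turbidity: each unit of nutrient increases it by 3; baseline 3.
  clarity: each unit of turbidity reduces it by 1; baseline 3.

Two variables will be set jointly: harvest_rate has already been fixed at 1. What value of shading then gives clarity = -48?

With harvest_rate held at 1:
Substituting into the nutrient equation gives nutrient = 2*shading + 2.
Substituting into the turbidity equation gives turbidity = 6*shading + 9.
So clarity = -6*shading - 6.
Solve -6*shading - 6 = -48: shading = (-48 + 6) / -6 = 7.

shading = 7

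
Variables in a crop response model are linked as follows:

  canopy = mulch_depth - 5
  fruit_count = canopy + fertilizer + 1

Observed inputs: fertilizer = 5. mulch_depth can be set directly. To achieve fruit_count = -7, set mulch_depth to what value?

Substituting into the fruit_count equation gives fruit_count = mulch_depth + 1.
Solve mulch_depth + 1 = -7: mulch_depth = (-7 - 1) / 1 = -8.

mulch_depth = -8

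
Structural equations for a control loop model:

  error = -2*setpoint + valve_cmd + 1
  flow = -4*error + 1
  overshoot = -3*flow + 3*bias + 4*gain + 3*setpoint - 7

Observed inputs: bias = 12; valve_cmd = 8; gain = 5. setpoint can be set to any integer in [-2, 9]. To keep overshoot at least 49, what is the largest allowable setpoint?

Substituting into the error equation gives error = -2*setpoint + 9.
Substituting into the flow equation gives flow = 8*setpoint - 35.
So overshoot = -21*setpoint + 154.
Require -21*setpoint + 154 ≥ 49, so setpoint ≤ 5.
The largest integer in [-2, 9] satisfying this is 5.

setpoint = 5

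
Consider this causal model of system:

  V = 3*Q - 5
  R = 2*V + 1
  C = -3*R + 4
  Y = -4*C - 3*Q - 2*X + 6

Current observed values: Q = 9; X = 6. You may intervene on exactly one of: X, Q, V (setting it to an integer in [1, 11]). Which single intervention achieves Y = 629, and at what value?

Intervening on X: Y = -2*X + 503. Reaching 629 requires X = -63, outside [1, 11].
Intervening on Q: with other inputs at their observed values, Y = 69*Q - 130. Solving for 629 gives Q = 11, within [1, 11].
Intervening on V: Y = 24*V - 37. Reaching 629 requires V = 111/4, not an integer.

set Q = 11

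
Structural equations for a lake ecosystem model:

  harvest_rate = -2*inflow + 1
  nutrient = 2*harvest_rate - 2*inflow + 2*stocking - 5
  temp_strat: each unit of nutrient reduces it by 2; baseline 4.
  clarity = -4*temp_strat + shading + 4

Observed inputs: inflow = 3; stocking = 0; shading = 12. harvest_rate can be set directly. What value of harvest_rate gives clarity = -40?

harvest_rate = 3

Intervening on harvest_rate fixes its value directly, overriding its dependence on inflow.
Substituting into the nutrient equation gives nutrient = 2*harvest_rate - 11.
Substituting into the temp_strat equation gives temp_strat = -4*harvest_rate + 26.
clarity becomes 16*harvest_rate - 88.
Solve 16*harvest_rate - 88 = -40: harvest_rate = (-40 + 88) / 16 = 3.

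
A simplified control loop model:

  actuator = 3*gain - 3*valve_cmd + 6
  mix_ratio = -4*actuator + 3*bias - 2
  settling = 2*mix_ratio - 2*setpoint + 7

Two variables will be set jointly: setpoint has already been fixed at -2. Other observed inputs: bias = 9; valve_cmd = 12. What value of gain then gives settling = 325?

With setpoint held at -2:
Substituting into the actuator equation gives actuator = 3*gain - 30.
Substituting into the mix_ratio equation gives mix_ratio = -12*gain + 145.
Substituting into the settling equation gives settling = -24*gain + 301.
Solve -24*gain + 301 = 325: gain = (325 - 301) / -24 = -1.

gain = -1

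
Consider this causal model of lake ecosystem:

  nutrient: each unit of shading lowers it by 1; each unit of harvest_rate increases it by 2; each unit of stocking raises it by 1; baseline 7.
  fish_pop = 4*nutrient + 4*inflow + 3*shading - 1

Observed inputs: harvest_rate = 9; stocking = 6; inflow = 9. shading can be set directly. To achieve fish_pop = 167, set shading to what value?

Substituting into the nutrient equation gives nutrient = -shading + 31.
Substituting into the fish_pop equation gives fish_pop = -shading + 159.
Solve -shading + 159 = 167: shading = (167 - 159) / -1 = -8.

shading = -8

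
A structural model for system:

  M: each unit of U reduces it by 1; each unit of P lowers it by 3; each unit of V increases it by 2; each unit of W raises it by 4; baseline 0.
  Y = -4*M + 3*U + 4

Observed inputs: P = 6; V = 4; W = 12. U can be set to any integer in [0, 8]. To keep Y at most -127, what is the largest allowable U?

Substituting into the M equation gives M = -U + 38.
Substituting into the Y equation gives Y = 7*U - 148.
Require 7*U - 148 ≤ -127, so U ≤ 3.
The largest integer in [0, 8] satisfying this is 3.

U = 3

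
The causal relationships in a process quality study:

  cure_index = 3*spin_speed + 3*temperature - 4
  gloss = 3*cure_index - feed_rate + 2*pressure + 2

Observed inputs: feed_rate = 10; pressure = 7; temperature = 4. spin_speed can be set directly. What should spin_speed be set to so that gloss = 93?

Substituting into the cure_index equation gives cure_index = 3*spin_speed + 8.
Substituting into the gloss equation gives gloss = 9*spin_speed + 30.
Solve 9*spin_speed + 30 = 93: spin_speed = (93 - 30) / 9 = 7.

spin_speed = 7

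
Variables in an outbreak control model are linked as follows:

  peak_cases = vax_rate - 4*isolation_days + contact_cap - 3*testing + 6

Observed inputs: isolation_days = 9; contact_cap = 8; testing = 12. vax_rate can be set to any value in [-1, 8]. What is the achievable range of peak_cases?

-59 to -50

Substituting into the peak_cases equation gives peak_cases = vax_rate - 58.
Linear in vax_rate, so extremes are at the endpoints: vax_rate = -1 gives peak_cases = -59; vax_rate = 8 gives peak_cases = -50.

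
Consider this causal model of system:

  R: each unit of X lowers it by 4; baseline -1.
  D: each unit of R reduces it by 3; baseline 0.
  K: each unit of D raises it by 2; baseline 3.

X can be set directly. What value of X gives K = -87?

Substituting into the D equation gives D = 12*X + 3.
Substituting into the K equation gives K = 24*X + 9.
Solve 24*X + 9 = -87: X = (-87 - 9) / 24 = -4.

X = -4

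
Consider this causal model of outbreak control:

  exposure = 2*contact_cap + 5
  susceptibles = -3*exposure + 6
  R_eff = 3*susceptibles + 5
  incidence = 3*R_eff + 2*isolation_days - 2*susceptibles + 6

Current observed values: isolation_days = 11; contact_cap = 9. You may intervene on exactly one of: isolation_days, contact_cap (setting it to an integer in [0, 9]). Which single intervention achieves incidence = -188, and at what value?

set contact_cap = 4

Intervening on isolation_days: incidence = 2*isolation_days - 420. Reaching -188 requires isolation_days = 116, outside [0, 9].
Intervening on contact_cap: with other inputs at their observed values, incidence = -42*contact_cap - 20. Solving for -188 gives contact_cap = 4, within [0, 9].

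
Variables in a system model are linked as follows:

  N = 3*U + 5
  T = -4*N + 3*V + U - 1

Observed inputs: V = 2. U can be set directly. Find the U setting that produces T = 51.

U = -6

Substituting into the T equation gives T = -11*U - 15.
Solve -11*U - 15 = 51: U = (51 + 15) / -11 = -6.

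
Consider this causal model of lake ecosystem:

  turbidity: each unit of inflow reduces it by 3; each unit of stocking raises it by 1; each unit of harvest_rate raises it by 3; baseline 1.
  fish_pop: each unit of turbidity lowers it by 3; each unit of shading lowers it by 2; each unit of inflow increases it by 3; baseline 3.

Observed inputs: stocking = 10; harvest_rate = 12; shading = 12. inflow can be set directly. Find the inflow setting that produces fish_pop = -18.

inflow = 12

Substituting into the turbidity equation gives turbidity = -3*inflow + 47.
Substituting into the fish_pop equation gives fish_pop = 12*inflow - 162.
Solve 12*inflow - 162 = -18: inflow = (-18 + 162) / 12 = 12.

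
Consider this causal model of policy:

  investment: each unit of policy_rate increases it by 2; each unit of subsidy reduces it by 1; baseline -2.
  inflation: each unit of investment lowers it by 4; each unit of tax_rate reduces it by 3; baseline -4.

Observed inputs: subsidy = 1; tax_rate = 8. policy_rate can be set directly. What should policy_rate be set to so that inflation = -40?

Substituting into the investment equation gives investment = 2*policy_rate - 3.
So inflation = -8*policy_rate - 16.
Solve -8*policy_rate - 16 = -40: policy_rate = (-40 + 16) / -8 = 3.

policy_rate = 3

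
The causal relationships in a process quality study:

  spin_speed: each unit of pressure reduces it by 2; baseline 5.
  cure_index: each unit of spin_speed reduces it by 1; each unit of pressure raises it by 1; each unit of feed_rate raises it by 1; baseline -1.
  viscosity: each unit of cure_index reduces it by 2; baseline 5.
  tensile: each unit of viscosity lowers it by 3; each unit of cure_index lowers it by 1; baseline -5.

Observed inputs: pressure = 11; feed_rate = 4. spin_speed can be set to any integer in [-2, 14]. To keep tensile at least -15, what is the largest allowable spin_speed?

Intervening on spin_speed fixes its value directly, overriding its dependence on pressure.
Substituting into the cure_index equation gives cure_index = -spin_speed + 14.
So viscosity = 2*spin_speed - 23.
So tensile = -5*spin_speed + 50.
Require -5*spin_speed + 50 ≥ -15, so spin_speed ≤ 13.
The largest integer in [-2, 14] satisfying this is 13.

spin_speed = 13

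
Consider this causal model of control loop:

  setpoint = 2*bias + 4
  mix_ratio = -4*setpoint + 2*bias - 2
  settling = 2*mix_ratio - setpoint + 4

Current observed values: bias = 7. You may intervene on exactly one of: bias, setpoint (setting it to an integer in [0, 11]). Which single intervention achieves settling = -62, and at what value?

set setpoint = 10

Intervening on bias: settling = -14*bias - 36. Reaching -62 requires bias = 13/7, not an integer.
Intervening on setpoint: with other inputs at their observed values, settling = -9*setpoint + 28. Solving for -62 gives setpoint = 10, within [0, 11].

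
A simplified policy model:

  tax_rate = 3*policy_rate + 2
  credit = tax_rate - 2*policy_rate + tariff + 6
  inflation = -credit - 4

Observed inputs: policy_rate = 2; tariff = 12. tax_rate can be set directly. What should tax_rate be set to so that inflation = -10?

Intervening on tax_rate fixes its value directly, overriding its dependence on policy_rate.
Substituting into the credit equation gives credit = tax_rate + 14.
Substituting into the inflation equation gives inflation = -tax_rate - 18.
Solve -tax_rate - 18 = -10: tax_rate = (-10 + 18) / -1 = -8.

tax_rate = -8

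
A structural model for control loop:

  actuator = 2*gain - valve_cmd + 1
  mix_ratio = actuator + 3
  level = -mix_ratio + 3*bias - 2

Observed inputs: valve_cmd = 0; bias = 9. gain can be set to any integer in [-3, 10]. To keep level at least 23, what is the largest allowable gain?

Substituting into the actuator equation gives actuator = 2*gain + 1.
Substituting into the mix_ratio equation gives mix_ratio = 2*gain + 4.
Substituting into the level equation gives level = -2*gain + 21.
Require -2*gain + 21 ≥ 23, so gain ≤ -1.
The largest integer in [-3, 10] satisfying this is -1.

gain = -1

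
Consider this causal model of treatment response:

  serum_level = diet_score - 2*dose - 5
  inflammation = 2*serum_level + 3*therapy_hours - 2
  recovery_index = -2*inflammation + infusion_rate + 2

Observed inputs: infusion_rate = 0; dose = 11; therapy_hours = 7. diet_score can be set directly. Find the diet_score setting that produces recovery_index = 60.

Substituting into the serum_level equation gives serum_level = diet_score - 27.
Substituting into the inflammation equation gives inflammation = 2*diet_score - 35.
So recovery_index = -4*diet_score + 72.
Solve -4*diet_score + 72 = 60: diet_score = (60 - 72) / -4 = 3.

diet_score = 3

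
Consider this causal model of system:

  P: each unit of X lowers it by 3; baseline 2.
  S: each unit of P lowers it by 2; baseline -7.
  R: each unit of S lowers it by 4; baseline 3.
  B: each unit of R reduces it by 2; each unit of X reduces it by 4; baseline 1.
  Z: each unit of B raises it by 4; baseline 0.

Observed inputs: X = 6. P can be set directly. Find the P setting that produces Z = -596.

P = 4

Intervening on P fixes its value directly, overriding its dependence on X.
Substituting into the R equation gives R = 8*P + 31.
So B = -16*P - 85.
This gives Z = -64*P - 340.
Solve -64*P - 340 = -596: P = (-596 + 340) / -64 = 4.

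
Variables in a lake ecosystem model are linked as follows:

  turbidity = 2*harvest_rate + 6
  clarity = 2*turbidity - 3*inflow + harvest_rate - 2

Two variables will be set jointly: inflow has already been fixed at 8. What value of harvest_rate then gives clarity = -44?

harvest_rate = -6

With inflow held at 8:
Substituting into the clarity equation gives clarity = 5*harvest_rate - 14.
Solve 5*harvest_rate - 14 = -44: harvest_rate = (-44 + 14) / 5 = -6.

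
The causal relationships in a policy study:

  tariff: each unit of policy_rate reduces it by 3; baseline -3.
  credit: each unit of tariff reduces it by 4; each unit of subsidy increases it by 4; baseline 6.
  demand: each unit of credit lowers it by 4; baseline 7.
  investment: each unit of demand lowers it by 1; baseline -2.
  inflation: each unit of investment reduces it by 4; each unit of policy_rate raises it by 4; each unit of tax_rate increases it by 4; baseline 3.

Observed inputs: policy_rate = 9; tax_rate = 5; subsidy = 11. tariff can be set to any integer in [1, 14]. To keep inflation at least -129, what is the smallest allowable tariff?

Intervening on tariff fixes its value directly, overriding its dependence on policy_rate.
Substituting into the credit equation gives credit = -4*tariff + 50.
demand becomes 16*tariff - 193.
Substituting into the investment equation gives investment = -16*tariff + 191.
inflation becomes 64*tariff - 705.
Require 64*tariff - 705 ≥ -129, so tariff ≥ 9.
The smallest integer in [1, 14] satisfying this is 9.

tariff = 9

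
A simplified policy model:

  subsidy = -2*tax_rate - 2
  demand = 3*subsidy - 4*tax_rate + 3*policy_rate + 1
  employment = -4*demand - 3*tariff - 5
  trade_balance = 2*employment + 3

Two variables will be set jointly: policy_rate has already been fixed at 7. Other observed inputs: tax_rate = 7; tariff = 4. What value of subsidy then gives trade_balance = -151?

subsidy = 7

With policy_rate held at 7:
Intervening on subsidy fixes its value directly, overriding its dependence on tax_rate.
Substituting into the demand equation gives demand = 3*subsidy - 6.
Substituting into the employment equation gives employment = -12*subsidy + 7.
This gives trade_balance = -24*subsidy + 17.
Solve -24*subsidy + 17 = -151: subsidy = (-151 - 17) / -24 = 7.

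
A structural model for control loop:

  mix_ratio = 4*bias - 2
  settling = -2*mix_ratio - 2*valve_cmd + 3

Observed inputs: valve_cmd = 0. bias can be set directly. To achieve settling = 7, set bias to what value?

bias = 0

Substituting into the settling equation gives settling = -8*bias + 7.
Solve -8*bias + 7 = 7: bias = (7 - 7) / -8 = 0.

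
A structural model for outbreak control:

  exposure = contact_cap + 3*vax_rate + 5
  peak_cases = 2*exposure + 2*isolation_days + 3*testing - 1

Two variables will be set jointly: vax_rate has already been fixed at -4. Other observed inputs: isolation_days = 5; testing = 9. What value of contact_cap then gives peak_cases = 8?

contact_cap = -7

With vax_rate held at -4:
Substituting into the exposure equation gives exposure = contact_cap - 7.
Substituting into the peak_cases equation gives peak_cases = 2*contact_cap + 22.
Solve 2*contact_cap + 22 = 8: contact_cap = (8 - 22) / 2 = -7.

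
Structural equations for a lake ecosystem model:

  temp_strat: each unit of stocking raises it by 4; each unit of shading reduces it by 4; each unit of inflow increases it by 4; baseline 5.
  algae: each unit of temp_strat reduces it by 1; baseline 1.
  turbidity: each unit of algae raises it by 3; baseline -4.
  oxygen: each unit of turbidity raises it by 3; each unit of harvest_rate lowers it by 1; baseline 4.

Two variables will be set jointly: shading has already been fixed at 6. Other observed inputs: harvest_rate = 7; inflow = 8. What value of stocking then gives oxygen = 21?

With shading held at 6:
Substituting into the temp_strat equation gives temp_strat = 4*stocking + 13.
algae becomes -4*stocking - 12.
Substituting into the turbidity equation gives turbidity = -12*stocking - 40.
oxygen becomes -36*stocking - 123.
Solve -36*stocking - 123 = 21: stocking = (21 + 123) / -36 = -4.

stocking = -4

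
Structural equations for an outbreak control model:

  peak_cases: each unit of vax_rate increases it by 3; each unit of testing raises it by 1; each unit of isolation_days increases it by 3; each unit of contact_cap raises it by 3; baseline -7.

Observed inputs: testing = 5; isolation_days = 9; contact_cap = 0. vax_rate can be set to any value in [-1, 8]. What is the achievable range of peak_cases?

Substituting into the peak_cases equation gives peak_cases = 3*vax_rate + 25.
Linear in vax_rate, so extremes are at the endpoints: vax_rate = -1 gives peak_cases = 22; vax_rate = 8 gives peak_cases = 49.

22 to 49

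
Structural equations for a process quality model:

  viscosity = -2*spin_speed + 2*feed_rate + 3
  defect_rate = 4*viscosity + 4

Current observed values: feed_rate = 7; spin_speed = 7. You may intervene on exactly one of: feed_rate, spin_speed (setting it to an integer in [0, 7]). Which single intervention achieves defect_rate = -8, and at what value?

set feed_rate = 4

Intervening on feed_rate: with other inputs at their observed values, defect_rate = 8*feed_rate - 40. Solving for -8 gives feed_rate = 4, within [0, 7].
Intervening on spin_speed: defect_rate = -8*spin_speed + 72. Reaching -8 requires spin_speed = 10, outside [0, 7].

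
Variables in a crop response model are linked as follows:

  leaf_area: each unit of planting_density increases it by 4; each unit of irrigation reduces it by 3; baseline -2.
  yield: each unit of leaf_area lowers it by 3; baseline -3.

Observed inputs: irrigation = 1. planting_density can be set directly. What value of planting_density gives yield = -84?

planting_density = 8

Substituting into the leaf_area equation gives leaf_area = 4*planting_density - 5.
This gives yield = -12*planting_density + 12.
Solve -12*planting_density + 12 = -84: planting_density = (-84 - 12) / -12 = 8.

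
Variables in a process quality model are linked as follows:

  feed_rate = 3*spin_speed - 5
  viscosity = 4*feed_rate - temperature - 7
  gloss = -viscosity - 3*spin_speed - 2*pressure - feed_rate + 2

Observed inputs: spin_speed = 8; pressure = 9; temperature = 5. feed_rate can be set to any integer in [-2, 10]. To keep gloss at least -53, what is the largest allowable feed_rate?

feed_rate = 5

Intervening on feed_rate fixes its value directly, overriding its dependence on spin_speed.
Substituting into the viscosity equation gives viscosity = 4*feed_rate - 12.
gloss becomes -5*feed_rate - 28.
Require -5*feed_rate - 28 ≥ -53, so feed_rate ≤ 5.
The largest integer in [-2, 10] satisfying this is 5.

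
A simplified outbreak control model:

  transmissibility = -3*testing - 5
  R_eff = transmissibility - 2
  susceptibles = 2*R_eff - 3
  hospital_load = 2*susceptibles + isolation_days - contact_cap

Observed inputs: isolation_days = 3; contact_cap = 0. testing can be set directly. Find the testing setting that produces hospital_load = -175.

Substituting into the R_eff equation gives R_eff = -3*testing - 7.
Substituting into the susceptibles equation gives susceptibles = -6*testing - 17.
Substituting into the hospital_load equation gives hospital_load = -12*testing - 31.
Solve -12*testing - 31 = -175: testing = (-175 + 31) / -12 = 12.

testing = 12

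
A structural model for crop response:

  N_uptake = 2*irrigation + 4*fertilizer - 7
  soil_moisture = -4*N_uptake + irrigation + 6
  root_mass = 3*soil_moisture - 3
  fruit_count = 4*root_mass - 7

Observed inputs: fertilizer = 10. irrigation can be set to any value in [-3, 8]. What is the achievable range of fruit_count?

-2203 to -1279

Substituting into the N_uptake equation gives N_uptake = 2*irrigation + 33.
Substituting into the soil_moisture equation gives soil_moisture = -7*irrigation - 126.
Substituting into the root_mass equation gives root_mass = -21*irrigation - 381.
Substituting into the fruit_count equation gives fruit_count = -84*irrigation - 1531.
Linear in irrigation, so extremes are at the endpoints: irrigation = -3 gives fruit_count = -1279; irrigation = 8 gives fruit_count = -2203.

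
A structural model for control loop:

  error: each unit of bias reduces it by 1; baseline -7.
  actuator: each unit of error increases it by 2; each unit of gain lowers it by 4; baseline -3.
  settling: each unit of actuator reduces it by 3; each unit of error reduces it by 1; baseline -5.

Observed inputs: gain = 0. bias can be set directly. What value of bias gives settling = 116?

Substituting into the actuator equation gives actuator = -2*bias - 17.
So settling = 7*bias + 53.
Solve 7*bias + 53 = 116: bias = (116 - 53) / 7 = 9.

bias = 9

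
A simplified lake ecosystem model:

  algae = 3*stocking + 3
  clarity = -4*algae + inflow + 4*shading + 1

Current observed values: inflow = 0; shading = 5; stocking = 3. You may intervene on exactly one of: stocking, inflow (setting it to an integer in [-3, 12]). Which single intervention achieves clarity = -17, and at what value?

set inflow = 10

Intervening on stocking: clarity = -12*stocking + 9. Reaching -17 requires stocking = 13/6, not an integer.
Intervening on inflow: with other inputs at their observed values, clarity = inflow - 27. Solving for -17 gives inflow = 10, within [-3, 12].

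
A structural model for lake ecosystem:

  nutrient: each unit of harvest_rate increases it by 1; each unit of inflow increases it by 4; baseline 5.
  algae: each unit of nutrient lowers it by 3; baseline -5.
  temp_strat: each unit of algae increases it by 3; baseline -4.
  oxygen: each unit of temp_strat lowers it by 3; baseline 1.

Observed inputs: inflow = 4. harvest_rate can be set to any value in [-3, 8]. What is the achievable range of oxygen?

544 to 841

Substituting into the nutrient equation gives nutrient = harvest_rate + 21.
Substituting into the algae equation gives algae = -3*harvest_rate - 68.
So temp_strat = -9*harvest_rate - 208.
This gives oxygen = 27*harvest_rate + 625.
Linear in harvest_rate, so extremes are at the endpoints: harvest_rate = -3 gives oxygen = 544; harvest_rate = 8 gives oxygen = 841.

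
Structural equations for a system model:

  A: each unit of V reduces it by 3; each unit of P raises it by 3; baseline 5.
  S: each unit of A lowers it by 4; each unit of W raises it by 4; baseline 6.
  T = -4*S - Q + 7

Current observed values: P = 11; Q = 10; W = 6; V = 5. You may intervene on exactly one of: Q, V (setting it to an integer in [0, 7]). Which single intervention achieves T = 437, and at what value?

set V = 1

Intervening on Q: T = -Q + 255. Reaching 437 requires Q = -182, outside [0, 7].
Intervening on V: with other inputs at their observed values, T = -48*V + 485. Solving for 437 gives V = 1, within [0, 7].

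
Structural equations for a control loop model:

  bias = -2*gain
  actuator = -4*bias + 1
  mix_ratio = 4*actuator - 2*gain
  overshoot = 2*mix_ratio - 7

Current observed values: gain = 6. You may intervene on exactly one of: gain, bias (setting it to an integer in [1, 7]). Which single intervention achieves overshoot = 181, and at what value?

Intervening on gain: with other inputs at their observed values, overshoot = 60*gain + 1. Solving for 181 gives gain = 3, within [1, 7].
Intervening on bias: overshoot = -32*bias - 23. Reaching 181 requires bias = -51/8, not an integer.

set gain = 3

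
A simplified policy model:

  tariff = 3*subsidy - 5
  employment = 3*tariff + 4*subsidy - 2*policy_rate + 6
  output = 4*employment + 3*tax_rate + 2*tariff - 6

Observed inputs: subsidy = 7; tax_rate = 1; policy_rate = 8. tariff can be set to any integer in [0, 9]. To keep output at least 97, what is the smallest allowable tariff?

tariff = 2

Intervening on tariff fixes its value directly, overriding its dependence on subsidy.
Substituting into the employment equation gives employment = 3*tariff + 18.
Substituting into the output equation gives output = 14*tariff + 69.
Require 14*tariff + 69 ≥ 97, so tariff ≥ 2.
The smallest integer in [0, 9] satisfying this is 2.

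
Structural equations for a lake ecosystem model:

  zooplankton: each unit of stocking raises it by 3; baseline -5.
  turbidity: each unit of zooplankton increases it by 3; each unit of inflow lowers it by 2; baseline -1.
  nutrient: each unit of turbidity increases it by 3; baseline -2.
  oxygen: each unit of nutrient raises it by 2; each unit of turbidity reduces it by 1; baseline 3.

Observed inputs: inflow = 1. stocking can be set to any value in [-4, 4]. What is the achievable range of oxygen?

Substituting into the turbidity equation gives turbidity = 9*stocking - 18.
Substituting into the nutrient equation gives nutrient = 27*stocking - 56.
Substituting into the oxygen equation gives oxygen = 45*stocking - 91.
Linear in stocking, so extremes are at the endpoints: stocking = -4 gives oxygen = -271; stocking = 4 gives oxygen = 89.

-271 to 89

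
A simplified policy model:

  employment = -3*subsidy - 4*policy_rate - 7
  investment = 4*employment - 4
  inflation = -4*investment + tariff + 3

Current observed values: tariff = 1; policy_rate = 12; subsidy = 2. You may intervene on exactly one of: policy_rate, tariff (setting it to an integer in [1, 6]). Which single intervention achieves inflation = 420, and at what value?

set policy_rate = 3

Intervening on policy_rate: with other inputs at their observed values, inflation = 64*policy_rate + 228. Solving for 420 gives policy_rate = 3, within [1, 6].
Intervening on tariff: inflation = tariff + 995. Reaching 420 requires tariff = -575, outside [1, 6].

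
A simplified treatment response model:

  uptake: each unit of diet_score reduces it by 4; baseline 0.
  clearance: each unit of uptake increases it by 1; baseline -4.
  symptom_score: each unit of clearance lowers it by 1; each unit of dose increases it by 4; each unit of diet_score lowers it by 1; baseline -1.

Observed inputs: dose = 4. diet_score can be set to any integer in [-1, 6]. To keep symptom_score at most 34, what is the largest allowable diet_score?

diet_score = 5

Substituting into the clearance equation gives clearance = -4*diet_score - 4.
Substituting into the symptom_score equation gives symptom_score = 3*diet_score + 19.
Require 3*diet_score + 19 ≤ 34, so diet_score ≤ 5.
The largest integer in [-1, 6] satisfying this is 5.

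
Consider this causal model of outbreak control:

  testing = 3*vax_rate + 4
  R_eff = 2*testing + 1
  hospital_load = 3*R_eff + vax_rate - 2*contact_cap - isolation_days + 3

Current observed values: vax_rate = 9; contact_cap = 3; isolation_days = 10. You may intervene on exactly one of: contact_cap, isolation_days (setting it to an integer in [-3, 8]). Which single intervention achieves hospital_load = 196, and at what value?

set isolation_days = -1

Intervening on contact_cap: hospital_load = -2*contact_cap + 191. Reaching 196 requires contact_cap = -5/2, not an integer.
Intervening on isolation_days: with other inputs at their observed values, hospital_load = -isolation_days + 195. Solving for 196 gives isolation_days = -1, within [-3, 8].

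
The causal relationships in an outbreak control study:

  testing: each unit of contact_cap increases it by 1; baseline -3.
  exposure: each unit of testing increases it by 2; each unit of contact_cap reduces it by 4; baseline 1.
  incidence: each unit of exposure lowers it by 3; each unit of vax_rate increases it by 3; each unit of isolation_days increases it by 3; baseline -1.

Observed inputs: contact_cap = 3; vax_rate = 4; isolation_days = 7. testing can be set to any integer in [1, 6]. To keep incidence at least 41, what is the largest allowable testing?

testing = 4

Intervening on testing fixes its value directly, overriding its dependence on contact_cap.
Substituting into the exposure equation gives exposure = 2*testing - 11.
Substituting into the incidence equation gives incidence = -6*testing + 65.
Require -6*testing + 65 ≥ 41, so testing ≤ 4.
The largest integer in [1, 6] satisfying this is 4.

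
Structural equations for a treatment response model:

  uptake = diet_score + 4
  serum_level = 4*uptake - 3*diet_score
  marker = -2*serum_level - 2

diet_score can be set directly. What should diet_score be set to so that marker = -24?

diet_score = -5

Substituting into the serum_level equation gives serum_level = diet_score + 16.
Substituting into the marker equation gives marker = -2*diet_score - 34.
Solve -2*diet_score - 34 = -24: diet_score = (-24 + 34) / -2 = -5.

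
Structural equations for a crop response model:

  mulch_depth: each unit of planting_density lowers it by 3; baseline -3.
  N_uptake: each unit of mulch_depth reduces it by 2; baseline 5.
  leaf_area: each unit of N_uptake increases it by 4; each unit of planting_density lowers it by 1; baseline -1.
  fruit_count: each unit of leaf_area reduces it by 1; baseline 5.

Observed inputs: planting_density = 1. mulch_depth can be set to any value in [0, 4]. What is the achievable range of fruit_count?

-13 to 19

Intervening on mulch_depth fixes its value directly, overriding its dependence on planting_density.
Substituting into the leaf_area equation gives leaf_area = -8*mulch_depth + 18.
fruit_count becomes 8*mulch_depth - 13.
Linear in mulch_depth, so extremes are at the endpoints: mulch_depth = 0 gives fruit_count = -13; mulch_depth = 4 gives fruit_count = 19.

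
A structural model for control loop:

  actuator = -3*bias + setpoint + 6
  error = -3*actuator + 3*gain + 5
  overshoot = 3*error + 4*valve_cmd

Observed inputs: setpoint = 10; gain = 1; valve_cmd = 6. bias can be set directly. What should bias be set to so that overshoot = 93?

bias = 7

Substituting into the actuator equation gives actuator = -3*bias + 16.
This gives error = 9*bias - 40.
So overshoot = 27*bias - 96.
Solve 27*bias - 96 = 93: bias = (93 + 96) / 27 = 7.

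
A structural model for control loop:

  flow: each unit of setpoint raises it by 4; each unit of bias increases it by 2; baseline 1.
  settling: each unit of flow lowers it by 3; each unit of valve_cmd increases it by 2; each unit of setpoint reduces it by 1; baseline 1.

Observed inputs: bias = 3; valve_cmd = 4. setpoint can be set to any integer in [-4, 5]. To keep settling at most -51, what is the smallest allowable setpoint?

Substituting into the flow equation gives flow = 4*setpoint + 7.
Substituting into the settling equation gives settling = -13*setpoint - 12.
Require -13*setpoint - 12 ≤ -51, so setpoint ≥ 3.
The smallest integer in [-4, 5] satisfying this is 3.

setpoint = 3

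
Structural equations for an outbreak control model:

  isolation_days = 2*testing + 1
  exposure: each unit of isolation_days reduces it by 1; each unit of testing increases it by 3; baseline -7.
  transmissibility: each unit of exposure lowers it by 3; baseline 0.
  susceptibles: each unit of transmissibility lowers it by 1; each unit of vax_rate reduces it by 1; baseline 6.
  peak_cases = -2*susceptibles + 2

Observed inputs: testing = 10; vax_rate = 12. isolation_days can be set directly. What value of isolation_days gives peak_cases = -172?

Intervening on isolation_days fixes its value directly, overriding its dependence on testing.
Substituting into the exposure equation gives exposure = -isolation_days + 23.
Substituting into the transmissibility equation gives transmissibility = 3*isolation_days - 69.
Substituting into the susceptibles equation gives susceptibles = -3*isolation_days + 63.
Substituting into the peak_cases equation gives peak_cases = 6*isolation_days - 124.
Solve 6*isolation_days - 124 = -172: isolation_days = (-172 + 124) / 6 = -8.

isolation_days = -8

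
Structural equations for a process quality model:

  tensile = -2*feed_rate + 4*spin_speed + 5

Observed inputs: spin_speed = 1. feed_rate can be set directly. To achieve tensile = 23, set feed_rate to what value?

Substituting into the tensile equation gives tensile = -2*feed_rate + 9.
Solve -2*feed_rate + 9 = 23: feed_rate = (23 - 9) / -2 = -7.

feed_rate = -7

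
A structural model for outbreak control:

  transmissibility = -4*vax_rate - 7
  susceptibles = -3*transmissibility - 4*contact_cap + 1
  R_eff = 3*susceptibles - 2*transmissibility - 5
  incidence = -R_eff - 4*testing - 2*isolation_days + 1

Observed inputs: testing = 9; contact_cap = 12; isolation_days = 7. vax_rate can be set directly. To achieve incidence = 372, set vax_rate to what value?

vax_rate = -8

Substituting into the susceptibles equation gives susceptibles = 12*vax_rate - 26.
R_eff becomes 44*vax_rate - 69.
Substituting into the incidence equation gives incidence = -44*vax_rate + 20.
Solve -44*vax_rate + 20 = 372: vax_rate = (372 - 20) / -44 = -8.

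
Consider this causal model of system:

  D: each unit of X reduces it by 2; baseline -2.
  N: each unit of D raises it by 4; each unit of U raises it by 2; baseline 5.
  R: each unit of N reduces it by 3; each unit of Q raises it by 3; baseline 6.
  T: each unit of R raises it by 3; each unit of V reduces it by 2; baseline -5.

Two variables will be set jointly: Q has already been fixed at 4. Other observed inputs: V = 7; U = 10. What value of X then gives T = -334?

X = -3

With Q held at 4:
Substituting into the N equation gives N = -8*X + 17.
R becomes 24*X - 33.
Substituting into the T equation gives T = 72*X - 118.
Solve 72*X - 118 = -334: X = (-334 + 118) / 72 = -3.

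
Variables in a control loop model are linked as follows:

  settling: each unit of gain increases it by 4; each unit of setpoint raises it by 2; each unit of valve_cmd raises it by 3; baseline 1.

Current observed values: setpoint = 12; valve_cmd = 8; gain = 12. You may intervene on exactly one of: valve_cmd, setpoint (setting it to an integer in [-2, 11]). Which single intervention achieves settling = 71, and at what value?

Intervening on valve_cmd: settling = 3*valve_cmd + 73. Reaching 71 requires valve_cmd = -2/3, not an integer.
Intervening on setpoint: with other inputs at their observed values, settling = 2*setpoint + 73. Solving for 71 gives setpoint = -1, within [-2, 11].

set setpoint = -1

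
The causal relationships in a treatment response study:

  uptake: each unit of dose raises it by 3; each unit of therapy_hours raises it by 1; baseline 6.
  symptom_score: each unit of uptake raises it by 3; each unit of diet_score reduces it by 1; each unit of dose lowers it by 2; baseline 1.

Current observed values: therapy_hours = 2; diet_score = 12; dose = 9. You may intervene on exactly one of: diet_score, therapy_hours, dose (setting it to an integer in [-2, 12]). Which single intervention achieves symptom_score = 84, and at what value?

Intervening on diet_score: with other inputs at their observed values, symptom_score = -diet_score + 88. Solving for 84 gives diet_score = 4, within [-2, 12].
Intervening on therapy_hours: symptom_score = 3*therapy_hours + 70. Reaching 84 requires therapy_hours = 14/3, not an integer.
Intervening on dose: symptom_score = 7*dose + 13. Reaching 84 requires dose = 71/7, not an integer.

set diet_score = 4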